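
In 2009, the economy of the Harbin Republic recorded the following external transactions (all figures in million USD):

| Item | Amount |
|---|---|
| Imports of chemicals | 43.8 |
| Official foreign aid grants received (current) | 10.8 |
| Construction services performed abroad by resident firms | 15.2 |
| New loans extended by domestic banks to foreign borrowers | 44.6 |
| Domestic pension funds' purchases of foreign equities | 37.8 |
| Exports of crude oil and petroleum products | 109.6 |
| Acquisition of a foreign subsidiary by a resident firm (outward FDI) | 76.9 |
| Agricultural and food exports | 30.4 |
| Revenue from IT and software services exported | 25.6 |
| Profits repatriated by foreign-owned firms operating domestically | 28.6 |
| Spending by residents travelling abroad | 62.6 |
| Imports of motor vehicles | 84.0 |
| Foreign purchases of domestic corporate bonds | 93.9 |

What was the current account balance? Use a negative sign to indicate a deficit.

-27.4

Goods: 109.6 - 84.0 + 30.4 - 43.8 = 12.2
Services: -62.6 + 15.2 + 25.6 = -21.8
Primary income: -28.6
Secondary income: 10.8
Current account = 12.2 + (-21.8) + (-28.6) + 10.8 = -27.4
(Excluded from the current account — financial account: new loans extended by domestic banks to foreign borrowers 44.6, domestic pension funds' purchases of foreign equities 37.8, acquisition of a foreign subsidiary by a resident firm (outward FDI) 76.9, foreign purchases of domestic corporate bonds 93.9.)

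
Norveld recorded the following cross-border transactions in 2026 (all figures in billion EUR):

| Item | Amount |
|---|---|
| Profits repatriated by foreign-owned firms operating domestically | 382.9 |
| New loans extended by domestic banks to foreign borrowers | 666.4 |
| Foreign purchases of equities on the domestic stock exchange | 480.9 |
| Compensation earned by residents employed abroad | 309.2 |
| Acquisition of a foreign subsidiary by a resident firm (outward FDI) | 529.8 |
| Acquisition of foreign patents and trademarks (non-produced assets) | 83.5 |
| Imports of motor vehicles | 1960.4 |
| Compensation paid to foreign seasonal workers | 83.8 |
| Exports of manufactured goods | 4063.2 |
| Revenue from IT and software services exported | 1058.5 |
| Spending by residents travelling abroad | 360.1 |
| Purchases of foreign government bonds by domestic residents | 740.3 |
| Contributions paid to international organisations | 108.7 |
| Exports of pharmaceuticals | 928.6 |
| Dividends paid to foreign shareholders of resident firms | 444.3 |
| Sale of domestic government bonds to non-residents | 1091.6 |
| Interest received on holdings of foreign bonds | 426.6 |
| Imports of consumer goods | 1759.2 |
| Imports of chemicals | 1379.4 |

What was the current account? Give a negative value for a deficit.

307.3

Goods: 4063.2 - 1379.4 - 1759.2 + 928.6 - 1960.4 = -107.2
Services: -360.1 + 1058.5 = 698.4
Primary income: -83.8 + 426.6 - 382.9 + 309.2 - 444.3 = -175.2
Secondary income: -108.7
Current account = (-107.2) + 698.4 + (-175.2) + (-108.7) = 307.3
(Excluded from the current account — financial account: new loans extended by domestic banks to foreign borrowers 666.4, foreign purchases of equities on the domestic stock exchange 480.9, acquisition of a foreign subsidiary by a resident firm (outward FDI) 529.8, purchases of foreign government bonds by domestic residents 740.3, sale of domestic government bonds to non-residents 1091.6; capital account: acquisition of foreign patents and trademarks (non-produced assets) 83.5.)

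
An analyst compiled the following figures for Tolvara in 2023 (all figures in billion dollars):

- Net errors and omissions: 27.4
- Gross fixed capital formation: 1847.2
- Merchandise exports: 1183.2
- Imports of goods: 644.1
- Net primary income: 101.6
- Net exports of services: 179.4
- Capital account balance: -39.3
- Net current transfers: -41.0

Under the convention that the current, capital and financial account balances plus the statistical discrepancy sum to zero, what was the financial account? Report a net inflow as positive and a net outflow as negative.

-767.2

Goods balance = 1183.2 - 644.1 = 539.1
Services balance = 179.4
Trade balance (goods + services) = 539.1 + 179.4 = 718.5
Net primary income = 101.6
Net secondary income = -41.0
Current account = 718.5 + 101.6 + (-41.0) = 779.1
Financial account = -(779.1 + (-39.3) + 27.4) = -767.2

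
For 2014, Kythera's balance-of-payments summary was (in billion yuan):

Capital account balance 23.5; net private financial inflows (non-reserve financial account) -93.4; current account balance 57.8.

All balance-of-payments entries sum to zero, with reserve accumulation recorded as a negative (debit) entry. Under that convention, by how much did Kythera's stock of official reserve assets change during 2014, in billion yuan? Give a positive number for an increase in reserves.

-12.1

Official reserve transactions balance = -(57.8 + 23.5 + (-93.4)) = 12.1
An accumulation of reserves is recorded as a debit (negative entry), so the change in the stock of reserves is the negative of that balance.
Change in official reserves = -(12.1) = -12.1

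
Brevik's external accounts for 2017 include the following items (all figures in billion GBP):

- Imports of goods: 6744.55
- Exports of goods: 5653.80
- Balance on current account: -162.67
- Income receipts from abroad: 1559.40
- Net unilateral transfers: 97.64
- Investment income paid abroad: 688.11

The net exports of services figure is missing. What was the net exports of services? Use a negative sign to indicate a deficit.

Current account = goods balance + services balance + net primary income + net secondary income
Sum of the known components = -121.82
Net exports of services = CA - (known components) = -162.67 - (-121.82) = -40.85

-40.85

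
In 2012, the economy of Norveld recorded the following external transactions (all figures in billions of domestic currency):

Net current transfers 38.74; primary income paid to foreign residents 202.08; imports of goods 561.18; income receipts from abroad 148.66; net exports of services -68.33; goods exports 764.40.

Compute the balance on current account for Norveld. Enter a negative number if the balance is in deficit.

120.21

Goods balance = 764.40 - 561.18 = 203.22
Services balance = -68.33
Trade balance (goods + services) = 203.22 + (-68.33) = 134.89
Net primary income = 148.66 - 202.08 = -53.42
Net secondary income = 38.74
Current account = 134.89 + (-53.42) + 38.74 = 120.21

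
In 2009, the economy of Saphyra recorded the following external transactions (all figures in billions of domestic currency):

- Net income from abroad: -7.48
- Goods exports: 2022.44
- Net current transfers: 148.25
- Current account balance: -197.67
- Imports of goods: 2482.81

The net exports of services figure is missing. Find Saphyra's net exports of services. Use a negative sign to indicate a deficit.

121.93

Current account = goods balance + services balance + net primary income + net secondary income
Sum of the known components = -319.60
Net exports of services = CA - (known components) = -197.67 - (-319.60) = 121.93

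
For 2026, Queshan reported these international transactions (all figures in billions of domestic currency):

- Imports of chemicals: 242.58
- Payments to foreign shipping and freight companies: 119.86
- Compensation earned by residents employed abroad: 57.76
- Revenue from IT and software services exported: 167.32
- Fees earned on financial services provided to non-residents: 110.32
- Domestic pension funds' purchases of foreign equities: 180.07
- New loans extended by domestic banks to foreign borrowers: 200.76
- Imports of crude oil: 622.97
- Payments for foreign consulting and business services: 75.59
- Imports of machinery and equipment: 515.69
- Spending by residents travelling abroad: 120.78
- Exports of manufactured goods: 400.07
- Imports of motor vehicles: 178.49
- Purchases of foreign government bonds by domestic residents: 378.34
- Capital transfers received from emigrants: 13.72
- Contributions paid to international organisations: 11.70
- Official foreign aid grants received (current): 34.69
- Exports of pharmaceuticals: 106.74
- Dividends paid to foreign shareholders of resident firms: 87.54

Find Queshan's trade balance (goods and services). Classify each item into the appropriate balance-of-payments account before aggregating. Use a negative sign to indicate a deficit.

-1091.51

Goods: 106.74 + 400.07 - 242.58 - 178.49 - 622.97 - 515.69 = -1052.92
Services: 110.32 + 167.32 - 119.86 - 75.59 - 120.78 = -38.59
Trade balance = -1052.92 + (-38.59) = -1091.51
(Excluded from the trade balance — primary income: compensation earned by residents employed abroad 57.76, dividends paid to foreign shareholders of resident firms 87.54; financial account: domestic pension funds' purchases of foreign equities 180.07, new loans extended by domestic banks to foreign borrowers 200.76, purchases of foreign government bonds by domestic residents 378.34; capital account: capital transfers received from emigrants 13.72; secondary income: contributions paid to international organisations 11.70, official foreign aid grants received (current) 34.69.)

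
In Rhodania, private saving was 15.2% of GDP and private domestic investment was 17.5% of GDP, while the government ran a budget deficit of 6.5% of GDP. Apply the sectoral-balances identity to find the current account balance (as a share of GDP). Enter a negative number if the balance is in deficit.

-8.8

By the sectoral-balances identity, CA = (S_private - I) + (T - G).
Private balance = 15.2 - 17.5 = -2.3
Government balance (T - G) = -6.5
CA = -2.3 + (-6.5) = -8.8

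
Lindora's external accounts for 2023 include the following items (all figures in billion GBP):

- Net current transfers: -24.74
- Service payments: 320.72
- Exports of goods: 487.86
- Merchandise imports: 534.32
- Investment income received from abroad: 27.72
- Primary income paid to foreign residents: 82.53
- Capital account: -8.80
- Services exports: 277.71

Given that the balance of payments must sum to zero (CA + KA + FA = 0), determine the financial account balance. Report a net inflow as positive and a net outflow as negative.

177.82

Goods balance = 487.86 - 534.32 = -46.46
Services balance = 277.71 - 320.72 = -43.01
Trade balance (goods + services) = -46.46 + (-43.01) = -89.47
Net primary income = 27.72 - 82.53 = -54.81
Net secondary income = -24.74
Current account = -89.47 + (-54.81) + (-24.74) = -169.02
Financial account = -(-169.02 + (-8.80)) = 177.82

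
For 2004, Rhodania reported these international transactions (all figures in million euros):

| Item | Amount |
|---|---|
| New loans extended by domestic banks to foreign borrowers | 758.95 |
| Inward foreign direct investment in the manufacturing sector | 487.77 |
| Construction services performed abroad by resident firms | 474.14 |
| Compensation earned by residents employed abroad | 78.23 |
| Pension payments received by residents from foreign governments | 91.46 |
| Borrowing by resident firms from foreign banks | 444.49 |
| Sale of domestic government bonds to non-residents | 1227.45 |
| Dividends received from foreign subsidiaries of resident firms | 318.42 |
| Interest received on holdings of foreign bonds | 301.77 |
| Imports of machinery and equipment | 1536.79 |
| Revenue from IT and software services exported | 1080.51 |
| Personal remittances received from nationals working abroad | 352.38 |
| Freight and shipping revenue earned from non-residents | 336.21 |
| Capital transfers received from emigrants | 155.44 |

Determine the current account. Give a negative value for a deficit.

Goods: -1536.79
Services: 1080.51 + 336.21 + 474.14 = 1890.86
Primary income: 301.77 + 318.42 + 78.23 = 698.42
Secondary income: 91.46 + 352.38 = 443.84
Current account = (-1536.79) + 1890.86 + 698.42 + 443.84 = 1496.33
(Excluded from the current account — financial account: new loans extended by domestic banks to foreign borrowers 758.95, inward foreign direct investment in the manufacturing sector 487.77, borrowing by resident firms from foreign banks 444.49, sale of domestic government bonds to non-residents 1227.45; capital account: capital transfers received from emigrants 155.44.)

1496.33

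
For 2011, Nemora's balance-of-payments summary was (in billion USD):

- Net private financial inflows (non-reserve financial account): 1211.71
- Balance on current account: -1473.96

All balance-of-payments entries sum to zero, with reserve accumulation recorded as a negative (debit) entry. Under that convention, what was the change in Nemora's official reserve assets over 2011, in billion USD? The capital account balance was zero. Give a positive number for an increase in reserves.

Official reserve transactions balance = -((-1473.96) + 1211.71) = 262.25
An accumulation of reserves is recorded as a debit (negative entry), so the change in the stock of reserves is the negative of that balance.
Change in official reserves = -(262.25) = -262.25

-262.25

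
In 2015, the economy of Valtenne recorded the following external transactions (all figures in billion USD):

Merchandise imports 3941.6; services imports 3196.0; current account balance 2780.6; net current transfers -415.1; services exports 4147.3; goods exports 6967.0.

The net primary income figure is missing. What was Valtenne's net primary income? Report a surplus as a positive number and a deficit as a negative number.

Current account = goods balance + services balance + net primary income + net secondary income
Sum of the known components = 3561.6
Net primary income = CA - (known components) = 2780.6 - 3561.6 = -781.0

-781.0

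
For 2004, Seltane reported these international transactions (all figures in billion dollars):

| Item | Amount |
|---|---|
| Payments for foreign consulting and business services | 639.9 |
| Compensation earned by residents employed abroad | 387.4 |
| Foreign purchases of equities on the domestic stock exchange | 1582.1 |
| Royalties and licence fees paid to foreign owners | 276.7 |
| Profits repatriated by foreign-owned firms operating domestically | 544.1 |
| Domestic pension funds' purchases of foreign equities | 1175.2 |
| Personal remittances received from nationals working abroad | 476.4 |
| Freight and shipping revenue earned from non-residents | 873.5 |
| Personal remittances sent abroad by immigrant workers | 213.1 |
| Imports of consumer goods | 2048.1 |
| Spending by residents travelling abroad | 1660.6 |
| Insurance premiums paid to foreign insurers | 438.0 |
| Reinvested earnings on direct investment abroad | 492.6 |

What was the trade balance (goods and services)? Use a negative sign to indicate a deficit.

Goods: -2048.1
Services: -438.0 + 873.5 - 1660.6 - 276.7 - 639.9 = -2141.7
Trade balance = -2048.1 + (-2141.7) = -4189.8
(Excluded from the trade balance — primary income: compensation earned by residents employed abroad 387.4, profits repatriated by foreign-owned firms operating domestically 544.1, reinvested earnings on direct investment abroad 492.6; financial account: foreign purchases of equities on the domestic stock exchange 1582.1, domestic pension funds' purchases of foreign equities 1175.2; secondary income: personal remittances received from nationals working abroad 476.4, personal remittances sent abroad by immigrant workers 213.1.)

-4189.8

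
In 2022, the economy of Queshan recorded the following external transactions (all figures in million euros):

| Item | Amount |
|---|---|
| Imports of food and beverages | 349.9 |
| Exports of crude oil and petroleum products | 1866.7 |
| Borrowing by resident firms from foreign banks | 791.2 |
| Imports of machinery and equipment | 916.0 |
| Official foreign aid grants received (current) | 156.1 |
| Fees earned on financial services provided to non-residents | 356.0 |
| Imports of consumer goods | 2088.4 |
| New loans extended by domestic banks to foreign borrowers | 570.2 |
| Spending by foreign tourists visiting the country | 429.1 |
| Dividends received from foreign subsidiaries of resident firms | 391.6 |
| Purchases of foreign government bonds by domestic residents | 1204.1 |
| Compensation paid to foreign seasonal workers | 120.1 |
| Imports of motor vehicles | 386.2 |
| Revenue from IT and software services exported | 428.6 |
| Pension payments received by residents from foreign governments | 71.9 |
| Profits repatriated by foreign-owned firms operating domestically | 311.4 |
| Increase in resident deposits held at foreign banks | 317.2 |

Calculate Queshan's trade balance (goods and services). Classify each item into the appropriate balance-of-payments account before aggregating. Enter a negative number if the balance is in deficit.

Goods: -349.9 + 1866.7 - 386.2 - 916.0 - 2088.4 = -1873.8
Services: 429.1 + 428.6 + 356.0 = 1213.7
Trade balance = -1873.8 + 1213.7 = -660.1
(Excluded from the trade balance — financial account: borrowing by resident firms from foreign banks 791.2, new loans extended by domestic banks to foreign borrowers 570.2, purchases of foreign government bonds by domestic residents 1204.1, increase in resident deposits held at foreign banks 317.2; secondary income: official foreign aid grants received (current) 156.1, pension payments received by residents from foreign governments 71.9; primary income: dividends received from foreign subsidiaries of resident firms 391.6, compensation paid to foreign seasonal workers 120.1, profits repatriated by foreign-owned firms operating domestically 311.4.)

-660.1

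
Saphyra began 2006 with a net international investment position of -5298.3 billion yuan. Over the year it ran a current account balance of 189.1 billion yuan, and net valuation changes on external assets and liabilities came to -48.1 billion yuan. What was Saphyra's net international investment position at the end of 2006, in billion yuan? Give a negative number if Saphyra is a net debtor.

Change in NIIP = current account + net valuation change = 189.1 + (-48.1) = 141.0
End-of-year NIIP = -5298.3 + 141.0 = -5157.3

-5157.3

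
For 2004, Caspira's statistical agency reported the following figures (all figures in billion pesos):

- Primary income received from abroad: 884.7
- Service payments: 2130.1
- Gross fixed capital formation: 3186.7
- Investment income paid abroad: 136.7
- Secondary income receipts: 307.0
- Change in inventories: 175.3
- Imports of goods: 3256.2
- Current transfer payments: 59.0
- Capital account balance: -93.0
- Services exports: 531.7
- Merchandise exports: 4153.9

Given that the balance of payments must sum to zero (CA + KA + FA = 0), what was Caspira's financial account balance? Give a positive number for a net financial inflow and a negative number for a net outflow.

-202.3

Goods balance = 4153.9 - 3256.2 = 897.7
Services balance = 531.7 - 2130.1 = -1598.4
Trade balance (goods + services) = 897.7 + (-1598.4) = -700.7
Net primary income = 884.7 - 136.7 = 748.0
Net secondary income = 307.0 - 59.0 = 248.0
Current account = -700.7 + 748.0 + 248.0 = 295.3
Financial account = -(295.3 + (-93.0)) = -202.3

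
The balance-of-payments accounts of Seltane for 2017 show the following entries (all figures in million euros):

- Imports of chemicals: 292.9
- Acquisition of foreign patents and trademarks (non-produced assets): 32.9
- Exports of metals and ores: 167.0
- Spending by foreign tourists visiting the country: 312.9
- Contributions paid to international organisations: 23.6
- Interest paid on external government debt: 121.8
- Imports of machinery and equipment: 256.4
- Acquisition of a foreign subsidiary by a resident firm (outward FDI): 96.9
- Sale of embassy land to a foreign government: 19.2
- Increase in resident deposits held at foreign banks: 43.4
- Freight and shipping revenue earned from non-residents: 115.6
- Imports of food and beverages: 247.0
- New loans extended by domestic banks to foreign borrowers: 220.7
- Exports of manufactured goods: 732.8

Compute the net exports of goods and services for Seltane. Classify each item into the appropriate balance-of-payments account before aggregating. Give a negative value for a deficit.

532.0

Goods: 732.8 + 167.0 - 292.9 - 256.4 - 247.0 = 103.5
Services: 115.6 + 312.9 = 428.5
Trade balance = 103.5 + 428.5 = 532.0
(Excluded from the trade balance — capital account: acquisition of foreign patents and trademarks (non-produced assets) 32.9, sale of embassy land to a foreign government 19.2; secondary income: contributions paid to international organisations 23.6; primary income: interest paid on external government debt 121.8; financial account: acquisition of a foreign subsidiary by a resident firm (outward FDI) 96.9, increase in resident deposits held at foreign banks 43.4, new loans extended by domestic banks to foreign borrowers 220.7.)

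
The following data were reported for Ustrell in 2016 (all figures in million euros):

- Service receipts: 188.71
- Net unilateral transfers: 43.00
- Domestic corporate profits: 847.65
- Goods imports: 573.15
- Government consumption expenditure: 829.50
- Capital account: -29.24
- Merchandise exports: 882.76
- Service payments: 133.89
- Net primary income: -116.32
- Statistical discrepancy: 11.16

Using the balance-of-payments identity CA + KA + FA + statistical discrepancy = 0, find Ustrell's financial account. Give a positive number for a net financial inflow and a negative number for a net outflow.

Goods balance = 882.76 - 573.15 = 309.61
Services balance = 188.71 - 133.89 = 54.82
Trade balance (goods + services) = 309.61 + 54.82 = 364.43
Net primary income = -116.32
Net secondary income = 43.00
Current account = 364.43 + (-116.32) + 43.00 = 291.11
Financial account = -(291.11 + (-29.24) + 11.16) = -273.03

-273.03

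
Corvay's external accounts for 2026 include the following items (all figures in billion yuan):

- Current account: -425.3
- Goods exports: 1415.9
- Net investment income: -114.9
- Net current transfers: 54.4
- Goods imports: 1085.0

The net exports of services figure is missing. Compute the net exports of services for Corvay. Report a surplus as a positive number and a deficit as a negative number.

Current account = goods balance + services balance + net primary income + net secondary income
Sum of the known components = 270.4
Net exports of services = CA - (known components) = -425.3 - 270.4 = -695.7

-695.7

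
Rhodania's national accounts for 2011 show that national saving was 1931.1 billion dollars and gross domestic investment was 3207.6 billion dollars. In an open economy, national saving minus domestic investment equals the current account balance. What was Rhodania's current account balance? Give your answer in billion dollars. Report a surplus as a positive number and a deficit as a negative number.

-1276.5

CA = S - I = 1931.1 - 3207.6 = -1276.5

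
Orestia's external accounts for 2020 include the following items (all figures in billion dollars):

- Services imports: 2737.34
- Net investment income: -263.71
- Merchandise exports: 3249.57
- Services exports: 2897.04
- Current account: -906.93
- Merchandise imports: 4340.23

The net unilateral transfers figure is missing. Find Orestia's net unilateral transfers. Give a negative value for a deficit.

287.74

Current account = goods balance + services balance + net primary income + net secondary income
Sum of the known components = -1194.67
Net unilateral transfers = CA - (known components) = -906.93 - (-1194.67) = 287.74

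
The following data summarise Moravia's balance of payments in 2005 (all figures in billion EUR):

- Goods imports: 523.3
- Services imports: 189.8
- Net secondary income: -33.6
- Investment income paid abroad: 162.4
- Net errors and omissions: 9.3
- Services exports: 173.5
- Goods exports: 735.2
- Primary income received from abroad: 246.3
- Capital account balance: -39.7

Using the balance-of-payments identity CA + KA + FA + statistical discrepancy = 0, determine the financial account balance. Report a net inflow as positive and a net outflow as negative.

-215.5

Goods balance = 735.2 - 523.3 = 211.9
Services balance = 173.5 - 189.8 = -16.3
Trade balance (goods + services) = 211.9 + (-16.3) = 195.6
Net primary income = 246.3 - 162.4 = 83.9
Net secondary income = -33.6
Current account = 195.6 + 83.9 + (-33.6) = 245.9
Financial account = -(245.9 + (-39.7) + 9.3) = -215.5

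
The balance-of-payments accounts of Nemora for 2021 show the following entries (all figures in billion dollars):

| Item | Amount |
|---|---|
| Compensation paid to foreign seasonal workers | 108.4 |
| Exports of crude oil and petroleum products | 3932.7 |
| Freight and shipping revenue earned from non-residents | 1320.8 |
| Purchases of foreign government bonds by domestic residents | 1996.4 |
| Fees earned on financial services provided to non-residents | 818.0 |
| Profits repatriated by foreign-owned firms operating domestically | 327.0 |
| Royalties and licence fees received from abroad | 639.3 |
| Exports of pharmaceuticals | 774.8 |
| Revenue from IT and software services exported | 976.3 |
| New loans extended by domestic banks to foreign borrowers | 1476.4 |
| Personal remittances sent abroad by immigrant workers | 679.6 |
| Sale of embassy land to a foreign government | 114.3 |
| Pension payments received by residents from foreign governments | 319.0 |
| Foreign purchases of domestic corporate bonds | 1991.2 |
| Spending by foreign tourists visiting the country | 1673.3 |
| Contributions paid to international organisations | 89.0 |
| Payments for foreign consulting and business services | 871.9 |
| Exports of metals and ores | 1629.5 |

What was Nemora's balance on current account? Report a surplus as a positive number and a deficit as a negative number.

10007.8

Goods: 3932.7 + 1629.5 + 774.8 = 6337.0
Services: 1673.3 + 976.3 + 818.0 - 871.9 + 639.3 + 1320.8 = 4555.8
Primary income: -327.0 - 108.4 = -435.4
Secondary income: -679.6 - 89.0 + 319.0 = -449.6
Current account = 6337.0 + 4555.8 + (-435.4) + (-449.6) = 10007.8
(Excluded from the current account — financial account: purchases of foreign government bonds by domestic residents 1996.4, new loans extended by domestic banks to foreign borrowers 1476.4, foreign purchases of domestic corporate bonds 1991.2; capital account: sale of embassy land to a foreign government 114.3.)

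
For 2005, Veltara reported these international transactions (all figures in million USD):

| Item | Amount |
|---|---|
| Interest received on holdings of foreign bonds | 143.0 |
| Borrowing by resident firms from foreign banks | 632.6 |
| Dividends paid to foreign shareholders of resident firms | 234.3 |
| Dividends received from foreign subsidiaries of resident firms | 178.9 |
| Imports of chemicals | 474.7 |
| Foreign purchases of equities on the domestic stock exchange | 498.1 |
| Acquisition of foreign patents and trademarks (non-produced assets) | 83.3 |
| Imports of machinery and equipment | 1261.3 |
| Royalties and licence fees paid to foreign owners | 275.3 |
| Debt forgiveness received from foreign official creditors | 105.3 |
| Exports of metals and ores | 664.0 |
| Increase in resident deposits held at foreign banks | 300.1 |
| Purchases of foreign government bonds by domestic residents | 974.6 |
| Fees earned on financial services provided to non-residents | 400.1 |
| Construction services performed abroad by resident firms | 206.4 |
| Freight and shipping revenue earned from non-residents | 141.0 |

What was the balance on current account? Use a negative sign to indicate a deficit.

-512.2

Goods: -474.7 - 1261.3 + 664.0 = -1072.0
Services: 400.1 + 141.0 - 275.3 + 206.4 = 472.2
Primary income: 178.9 - 234.3 + 143.0 = 87.6
Current account = (-1072.0) + 472.2 + 87.6 = -512.2
(Excluded from the current account — financial account: borrowing by resident firms from foreign banks 632.6, foreign purchases of equities on the domestic stock exchange 498.1, increase in resident deposits held at foreign banks 300.1, purchases of foreign government bonds by domestic residents 974.6; capital account: acquisition of foreign patents and trademarks (non-produced assets) 83.3, debt forgiveness received from foreign official creditors 105.3.)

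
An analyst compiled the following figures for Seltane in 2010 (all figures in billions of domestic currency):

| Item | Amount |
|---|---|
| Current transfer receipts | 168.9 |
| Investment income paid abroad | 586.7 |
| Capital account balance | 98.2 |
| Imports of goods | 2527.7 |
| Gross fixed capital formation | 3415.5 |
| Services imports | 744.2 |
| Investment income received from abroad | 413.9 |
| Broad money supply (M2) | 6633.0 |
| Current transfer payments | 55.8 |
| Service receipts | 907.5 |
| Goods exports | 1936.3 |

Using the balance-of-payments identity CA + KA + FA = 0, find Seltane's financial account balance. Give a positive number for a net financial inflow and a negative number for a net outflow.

Goods balance = 1936.3 - 2527.7 = -591.4
Services balance = 907.5 - 744.2 = 163.3
Trade balance (goods + services) = -591.4 + 163.3 = -428.1
Net primary income = 413.9 - 586.7 = -172.8
Net secondary income = 168.9 - 55.8 = 113.1
Current account = -428.1 + (-172.8) + 113.1 = -487.8
Financial account = -(-487.8 + 98.2) = 389.6

389.6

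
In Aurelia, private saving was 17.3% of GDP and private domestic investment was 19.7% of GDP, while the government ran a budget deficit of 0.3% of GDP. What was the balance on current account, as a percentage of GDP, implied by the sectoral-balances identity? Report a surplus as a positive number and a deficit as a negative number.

-2.7

By the sectoral-balances identity, CA = (S_private - I) + (T - G).
Private balance = 17.3 - 19.7 = -2.4
Government balance (T - G) = -0.3
CA = -2.4 + (-0.3) = -2.7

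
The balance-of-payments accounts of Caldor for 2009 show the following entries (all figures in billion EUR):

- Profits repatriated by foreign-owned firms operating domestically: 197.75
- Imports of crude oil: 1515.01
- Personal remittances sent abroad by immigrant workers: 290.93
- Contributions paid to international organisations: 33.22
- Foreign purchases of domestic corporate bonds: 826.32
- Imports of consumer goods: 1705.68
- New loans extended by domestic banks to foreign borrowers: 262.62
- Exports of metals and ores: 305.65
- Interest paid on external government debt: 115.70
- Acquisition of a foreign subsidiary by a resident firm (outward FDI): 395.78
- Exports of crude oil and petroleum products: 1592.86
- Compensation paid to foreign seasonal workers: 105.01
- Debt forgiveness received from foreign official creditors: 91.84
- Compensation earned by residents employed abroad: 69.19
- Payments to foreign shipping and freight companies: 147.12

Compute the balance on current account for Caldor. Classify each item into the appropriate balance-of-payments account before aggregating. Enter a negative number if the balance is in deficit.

-2142.72

Goods: -1515.01 + 305.65 - 1705.68 + 1592.86 = -1322.18
Services: -147.12
Primary income: -197.75 - 115.70 + 69.19 - 105.01 = -349.27
Secondary income: -290.93 - 33.22 = -324.15
Current account = (-1322.18) + (-147.12) + (-349.27) + (-324.15) = -2142.72
(Excluded from the current account — financial account: foreign purchases of domestic corporate bonds 826.32, new loans extended by domestic banks to foreign borrowers 262.62, acquisition of a foreign subsidiary by a resident firm (outward FDI) 395.78; capital account: debt forgiveness received from foreign official creditors 91.84.)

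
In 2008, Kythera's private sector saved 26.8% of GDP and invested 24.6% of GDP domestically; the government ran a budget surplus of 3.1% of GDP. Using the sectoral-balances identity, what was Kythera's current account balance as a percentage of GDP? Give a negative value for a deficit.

By the sectoral-balances identity, CA = (S_private - I) + (T - G).
Private balance = 26.8 - 24.6 = 2.2
Government balance (T - G) = 3.1
CA = 2.2 + 3.1 = 5.3

5.3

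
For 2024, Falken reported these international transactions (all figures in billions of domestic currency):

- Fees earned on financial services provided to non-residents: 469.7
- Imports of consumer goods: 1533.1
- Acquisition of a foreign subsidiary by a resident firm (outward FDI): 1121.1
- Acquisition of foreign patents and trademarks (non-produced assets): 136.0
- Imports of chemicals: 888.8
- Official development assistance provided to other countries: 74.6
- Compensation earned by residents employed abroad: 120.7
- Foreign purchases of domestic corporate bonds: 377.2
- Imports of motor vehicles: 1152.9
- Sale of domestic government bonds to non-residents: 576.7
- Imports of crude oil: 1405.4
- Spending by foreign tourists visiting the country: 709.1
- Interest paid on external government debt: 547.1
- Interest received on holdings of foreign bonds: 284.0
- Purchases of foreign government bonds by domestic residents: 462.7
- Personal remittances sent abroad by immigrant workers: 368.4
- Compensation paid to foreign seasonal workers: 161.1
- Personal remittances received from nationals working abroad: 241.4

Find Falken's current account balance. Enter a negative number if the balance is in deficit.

Goods: -888.8 - 1533.1 - 1152.9 - 1405.4 = -4980.2
Services: 709.1 + 469.7 = 1178.8
Primary income: 120.7 - 547.1 + 284.0 - 161.1 = -303.5
Secondary income: -368.4 - 74.6 + 241.4 = -201.6
Current account = (-4980.2) + 1178.8 + (-303.5) + (-201.6) = -4306.5
(Excluded from the current account — financial account: acquisition of a foreign subsidiary by a resident firm (outward FDI) 1121.1, foreign purchases of domestic corporate bonds 377.2, sale of domestic government bonds to non-residents 576.7, purchases of foreign government bonds by domestic residents 462.7; capital account: acquisition of foreign patents and trademarks (non-produced assets) 136.0.)

-4306.5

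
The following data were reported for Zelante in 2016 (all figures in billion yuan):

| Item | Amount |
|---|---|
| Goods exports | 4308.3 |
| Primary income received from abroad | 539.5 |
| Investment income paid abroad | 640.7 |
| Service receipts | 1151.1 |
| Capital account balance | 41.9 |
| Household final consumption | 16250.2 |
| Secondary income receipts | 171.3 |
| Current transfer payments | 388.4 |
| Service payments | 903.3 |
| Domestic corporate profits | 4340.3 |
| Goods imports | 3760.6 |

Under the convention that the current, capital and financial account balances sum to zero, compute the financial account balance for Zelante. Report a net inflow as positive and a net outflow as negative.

Goods balance = 4308.3 - 3760.6 = 547.7
Services balance = 1151.1 - 903.3 = 247.8
Trade balance (goods + services) = 547.7 + 247.8 = 795.5
Net primary income = 539.5 - 640.7 = -101.2
Net secondary income = 171.3 - 388.4 = -217.1
Current account = 795.5 + (-101.2) + (-217.1) = 477.2
Financial account = -(477.2 + 41.9) = -519.1

-519.1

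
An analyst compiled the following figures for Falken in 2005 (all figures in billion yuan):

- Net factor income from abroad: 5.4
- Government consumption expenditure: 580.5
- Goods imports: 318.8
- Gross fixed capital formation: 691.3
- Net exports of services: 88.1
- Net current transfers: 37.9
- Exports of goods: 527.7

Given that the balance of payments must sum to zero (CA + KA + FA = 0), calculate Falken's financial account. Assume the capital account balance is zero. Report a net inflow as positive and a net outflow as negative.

Goods balance = 527.7 - 318.8 = 208.9
Services balance = 88.1
Trade balance (goods + services) = 208.9 + 88.1 = 297.0
Net primary income = 5.4
Net secondary income = 37.9
Current account = 297.0 + 5.4 + 37.9 = 340.3
Financial account = -(340.3) = -340.3

-340.3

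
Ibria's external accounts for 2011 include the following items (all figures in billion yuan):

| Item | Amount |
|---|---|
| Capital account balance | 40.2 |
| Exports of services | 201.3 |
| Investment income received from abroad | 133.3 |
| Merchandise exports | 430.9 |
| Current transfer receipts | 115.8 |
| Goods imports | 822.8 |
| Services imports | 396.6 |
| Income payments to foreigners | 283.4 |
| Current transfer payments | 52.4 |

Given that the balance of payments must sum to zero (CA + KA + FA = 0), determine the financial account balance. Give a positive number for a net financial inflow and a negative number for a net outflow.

633.7

Goods balance = 430.9 - 822.8 = -391.9
Services balance = 201.3 - 396.6 = -195.3
Trade balance (goods + services) = -391.9 + (-195.3) = -587.2
Net primary income = 133.3 - 283.4 = -150.1
Net secondary income = 115.8 - 52.4 = 63.4
Current account = -587.2 + (-150.1) + 63.4 = -673.9
Financial account = -(-673.9 + 40.2) = 633.7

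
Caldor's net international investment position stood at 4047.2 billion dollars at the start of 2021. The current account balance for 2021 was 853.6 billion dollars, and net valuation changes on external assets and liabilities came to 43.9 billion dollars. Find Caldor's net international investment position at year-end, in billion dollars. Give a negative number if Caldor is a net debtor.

Change in NIIP = current account + net valuation change = 853.6 + 43.9 = 897.5
End-of-year NIIP = 4047.2 + 897.5 = 4944.7

4944.7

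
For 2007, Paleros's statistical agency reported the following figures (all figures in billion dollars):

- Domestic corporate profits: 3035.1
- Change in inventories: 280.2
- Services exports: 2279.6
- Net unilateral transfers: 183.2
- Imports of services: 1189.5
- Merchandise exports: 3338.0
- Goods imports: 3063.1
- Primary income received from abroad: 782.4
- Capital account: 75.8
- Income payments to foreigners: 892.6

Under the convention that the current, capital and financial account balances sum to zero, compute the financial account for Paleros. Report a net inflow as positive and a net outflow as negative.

-1513.8

Goods balance = 3338.0 - 3063.1 = 274.9
Services balance = 2279.6 - 1189.5 = 1090.1
Trade balance (goods + services) = 274.9 + 1090.1 = 1365.0
Net primary income = 782.4 - 892.6 = -110.2
Net secondary income = 183.2
Current account = 1365.0 + (-110.2) + 183.2 = 1438.0
Financial account = -(1438.0 + 75.8) = -1513.8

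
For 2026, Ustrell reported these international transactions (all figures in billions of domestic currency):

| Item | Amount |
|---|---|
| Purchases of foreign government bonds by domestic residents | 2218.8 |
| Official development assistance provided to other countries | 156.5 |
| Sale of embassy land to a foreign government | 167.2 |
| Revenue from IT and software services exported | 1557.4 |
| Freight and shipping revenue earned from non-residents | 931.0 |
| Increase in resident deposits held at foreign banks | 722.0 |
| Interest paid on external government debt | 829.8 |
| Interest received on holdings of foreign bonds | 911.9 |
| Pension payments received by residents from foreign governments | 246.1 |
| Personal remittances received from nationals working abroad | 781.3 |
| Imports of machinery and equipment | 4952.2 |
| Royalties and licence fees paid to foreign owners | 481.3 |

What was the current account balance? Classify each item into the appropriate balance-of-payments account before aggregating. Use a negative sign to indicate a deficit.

Goods: -4952.2
Services: 931.0 - 481.3 + 1557.4 = 2007.1
Primary income: -829.8 + 911.9 = 82.1
Secondary income: -156.5 + 246.1 + 781.3 = 870.9
Current account = (-4952.2) + 2007.1 + 82.1 + 870.9 = -1992.1
(Excluded from the current account — financial account: purchases of foreign government bonds by domestic residents 2218.8, increase in resident deposits held at foreign banks 722.0; capital account: sale of embassy land to a foreign government 167.2.)

-1992.1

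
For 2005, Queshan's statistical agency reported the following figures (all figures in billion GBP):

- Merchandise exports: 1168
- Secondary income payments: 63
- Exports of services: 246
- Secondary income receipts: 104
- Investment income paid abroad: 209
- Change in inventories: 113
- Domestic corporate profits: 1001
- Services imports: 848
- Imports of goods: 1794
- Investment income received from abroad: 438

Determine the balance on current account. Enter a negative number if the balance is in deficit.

Goods balance = 1168 - 1794 = -626
Services balance = 246 - 848 = -602
Trade balance (goods + services) = -626 + (-602) = -1228
Net primary income = 438 - 209 = 229
Net secondary income = 104 - 63 = 41
Current account = -1228 + 229 + 41 = -958

-958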